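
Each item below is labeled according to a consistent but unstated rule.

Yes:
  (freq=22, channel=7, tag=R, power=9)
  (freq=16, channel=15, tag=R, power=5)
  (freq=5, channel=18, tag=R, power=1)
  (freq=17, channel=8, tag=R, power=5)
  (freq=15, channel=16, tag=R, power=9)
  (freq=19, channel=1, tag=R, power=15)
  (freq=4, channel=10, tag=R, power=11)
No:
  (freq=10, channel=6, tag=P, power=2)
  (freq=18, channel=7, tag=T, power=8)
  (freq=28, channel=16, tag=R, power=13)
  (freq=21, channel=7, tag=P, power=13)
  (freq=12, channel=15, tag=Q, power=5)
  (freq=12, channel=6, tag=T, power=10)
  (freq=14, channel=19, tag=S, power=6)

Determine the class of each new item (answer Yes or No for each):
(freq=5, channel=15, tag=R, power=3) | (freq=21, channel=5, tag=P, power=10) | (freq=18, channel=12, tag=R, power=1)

Yes, No, Yes

One predicate separates the groups cleanly: tag is R AND freq ≤ 22.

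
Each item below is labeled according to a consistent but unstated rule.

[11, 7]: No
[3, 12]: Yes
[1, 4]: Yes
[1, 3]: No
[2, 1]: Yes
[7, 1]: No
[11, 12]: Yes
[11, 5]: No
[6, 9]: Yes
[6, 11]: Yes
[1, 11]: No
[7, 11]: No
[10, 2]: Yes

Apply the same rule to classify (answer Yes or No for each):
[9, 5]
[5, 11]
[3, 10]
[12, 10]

No, No, Yes, Yes

One predicate separates the groups cleanly: product is even.
No: [9, 5], since 9·5 = 45.
No: [5, 11], since 5·11 = 55.
Yes: [3, 10], since 3·10 = 30.
Yes: [12, 10], since 12·10 = 120.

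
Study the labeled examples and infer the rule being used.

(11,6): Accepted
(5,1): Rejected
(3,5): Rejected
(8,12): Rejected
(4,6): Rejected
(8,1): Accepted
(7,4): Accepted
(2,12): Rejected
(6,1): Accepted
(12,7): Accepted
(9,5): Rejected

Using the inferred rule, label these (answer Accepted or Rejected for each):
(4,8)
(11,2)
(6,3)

Rejected, Accepted, Accepted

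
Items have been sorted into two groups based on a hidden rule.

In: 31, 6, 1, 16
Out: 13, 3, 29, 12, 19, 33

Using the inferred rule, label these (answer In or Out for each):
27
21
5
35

Out, In, Out, Out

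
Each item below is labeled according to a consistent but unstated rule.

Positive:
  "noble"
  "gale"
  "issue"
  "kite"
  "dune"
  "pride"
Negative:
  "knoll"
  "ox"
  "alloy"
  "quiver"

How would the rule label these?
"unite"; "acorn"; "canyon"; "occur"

Positive, Negative, Negative, Negative

The classifier is using: ends with 'e'.
"unite": ends with 'e', has this property → Positive.
"acorn": ends with 'n', doesn't qualify → Negative.
"canyon": ends with 'n', doesn't qualify → Negative.
"occur": ends with 'r', doesn't qualify → Negative.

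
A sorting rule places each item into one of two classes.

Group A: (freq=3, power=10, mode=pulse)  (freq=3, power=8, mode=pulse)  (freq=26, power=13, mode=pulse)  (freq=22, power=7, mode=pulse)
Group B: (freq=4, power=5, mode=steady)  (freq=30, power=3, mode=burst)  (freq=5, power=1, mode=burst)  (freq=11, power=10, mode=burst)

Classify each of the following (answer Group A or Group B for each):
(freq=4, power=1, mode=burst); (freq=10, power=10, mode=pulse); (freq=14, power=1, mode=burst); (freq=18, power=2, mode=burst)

The distinguishing property — mode is pulse — holds for all the 'Group A' cases and none of the 'Group B' cases.

Group B, Group A, Group B, Group B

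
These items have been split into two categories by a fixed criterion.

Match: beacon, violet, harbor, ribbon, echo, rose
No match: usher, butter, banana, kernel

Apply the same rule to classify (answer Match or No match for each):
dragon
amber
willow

Match, No match, Match

All 'Match' examples share one property — contains 'o' — and every 'No match' example lacks it.
dragon: has 'o' — fits, so Match. amber: no 'o' — does not satisfy this, so No match. willow: has 'o' — fits, so Match.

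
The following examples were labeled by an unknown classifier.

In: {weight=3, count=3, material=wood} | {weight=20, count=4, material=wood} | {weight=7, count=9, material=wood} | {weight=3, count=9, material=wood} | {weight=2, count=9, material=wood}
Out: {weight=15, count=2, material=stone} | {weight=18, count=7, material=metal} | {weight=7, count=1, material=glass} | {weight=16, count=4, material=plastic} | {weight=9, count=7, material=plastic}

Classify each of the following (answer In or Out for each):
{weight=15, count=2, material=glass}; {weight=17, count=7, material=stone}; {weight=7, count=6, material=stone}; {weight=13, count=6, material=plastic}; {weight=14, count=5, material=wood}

Out, Out, Out, Out, In

'In' ⟺ material is wood.
{weight=15, count=2, material=glass}: material is glass, fails the rule → Out. {weight=17, count=7, material=stone}: material is stone, fails the rule → Out. {weight=7, count=6, material=stone}: material is stone, fails the rule → Out. {weight=13, count=6, material=plastic}: material is plastic, fails the rule → Out. {weight=14, count=5, material=wood}: material is wood, passes → In.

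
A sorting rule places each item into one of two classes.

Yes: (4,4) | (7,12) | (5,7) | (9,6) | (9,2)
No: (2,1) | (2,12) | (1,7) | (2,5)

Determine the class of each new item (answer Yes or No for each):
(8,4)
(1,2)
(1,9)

Yes, No, No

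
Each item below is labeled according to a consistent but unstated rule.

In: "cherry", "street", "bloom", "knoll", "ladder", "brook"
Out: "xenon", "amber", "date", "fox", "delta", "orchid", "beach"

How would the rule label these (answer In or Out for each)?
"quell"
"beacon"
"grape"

In, Out, Out

The distinguishing property — has a double letter — holds for all the 'In' cases and none of the 'Out' cases.
"quell" — 'll' doubled, hence In. "beacon" — no doubled letter, hence Out. "grape" — no doubled letter, hence Out.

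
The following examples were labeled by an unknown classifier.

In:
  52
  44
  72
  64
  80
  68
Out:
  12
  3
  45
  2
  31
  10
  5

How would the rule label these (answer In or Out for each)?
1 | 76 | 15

The classifier is using: even AND at least 31.
1 → 1 is odd, 1 < 31 → Out.
76 → 76 is even, 76 ≥ 31 → In.
15 → 15 is odd, 15 < 31 → Out.

Out, In, Out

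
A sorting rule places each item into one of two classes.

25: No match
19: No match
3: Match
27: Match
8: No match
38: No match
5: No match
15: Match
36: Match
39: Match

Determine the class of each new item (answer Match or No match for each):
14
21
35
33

No match, Match, No match, Match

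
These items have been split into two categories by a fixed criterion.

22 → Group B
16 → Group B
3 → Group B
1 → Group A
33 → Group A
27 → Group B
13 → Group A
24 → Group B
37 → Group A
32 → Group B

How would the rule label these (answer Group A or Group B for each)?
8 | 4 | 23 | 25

Checking candidate rules against both groups, what survives is: ≡ 1 (mod 4).

Group B, Group B, Group B, Group A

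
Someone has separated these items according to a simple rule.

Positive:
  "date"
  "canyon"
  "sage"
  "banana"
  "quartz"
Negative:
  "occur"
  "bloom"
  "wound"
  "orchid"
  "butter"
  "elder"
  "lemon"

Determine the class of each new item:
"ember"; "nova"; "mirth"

Looking at the examples, the only property every 'Positive' case has and every 'Negative' case lacks is: contains 'a'.
"ember": no 'a' — lacks this property, so Negative.
"nova": has 'a' — qualifies, so Positive.
"mirth": no 'a' — lacks this property, so Negative.

Negative, Positive, Negative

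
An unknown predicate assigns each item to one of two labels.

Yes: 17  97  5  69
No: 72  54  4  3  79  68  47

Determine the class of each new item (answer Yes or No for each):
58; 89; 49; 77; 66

Looking at the examples, the only property every 'Yes' case has and every 'No' case lacks is: ≡ 1 (mod 4).
58 — 58 mod 4 = 2, hence No.
89 — 89 mod 4 = 1, hence Yes.
49 — 49 mod 4 = 1, hence Yes.
77 — 77 mod 4 = 1, hence Yes.
66 — 66 mod 4 = 2, hence No.

No, Yes, Yes, Yes, No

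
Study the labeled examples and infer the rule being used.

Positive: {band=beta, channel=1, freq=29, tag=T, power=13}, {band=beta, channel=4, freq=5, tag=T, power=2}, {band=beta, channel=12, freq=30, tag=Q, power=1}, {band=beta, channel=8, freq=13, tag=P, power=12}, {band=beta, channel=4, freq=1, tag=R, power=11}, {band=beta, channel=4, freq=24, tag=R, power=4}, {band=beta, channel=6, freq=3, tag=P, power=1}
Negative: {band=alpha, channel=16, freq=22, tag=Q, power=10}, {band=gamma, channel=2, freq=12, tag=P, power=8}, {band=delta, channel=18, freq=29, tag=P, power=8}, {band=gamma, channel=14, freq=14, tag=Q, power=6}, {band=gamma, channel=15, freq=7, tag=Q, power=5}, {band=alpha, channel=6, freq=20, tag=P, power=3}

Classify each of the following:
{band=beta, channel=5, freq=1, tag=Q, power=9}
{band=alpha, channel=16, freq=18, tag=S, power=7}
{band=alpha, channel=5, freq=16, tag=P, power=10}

Positive, Negative, Negative

The distinguishing property — band is beta — holds for all the 'Positive' cases and none of the 'Negative' cases.
{band=beta, channel=5, freq=1, tag=Q, power=9}: Positive (band is beta).
{band=alpha, channel=16, freq=18, tag=S, power=7}: Negative (band is alpha).
{band=alpha, channel=5, freq=16, tag=P, power=10}: Negative (band is alpha).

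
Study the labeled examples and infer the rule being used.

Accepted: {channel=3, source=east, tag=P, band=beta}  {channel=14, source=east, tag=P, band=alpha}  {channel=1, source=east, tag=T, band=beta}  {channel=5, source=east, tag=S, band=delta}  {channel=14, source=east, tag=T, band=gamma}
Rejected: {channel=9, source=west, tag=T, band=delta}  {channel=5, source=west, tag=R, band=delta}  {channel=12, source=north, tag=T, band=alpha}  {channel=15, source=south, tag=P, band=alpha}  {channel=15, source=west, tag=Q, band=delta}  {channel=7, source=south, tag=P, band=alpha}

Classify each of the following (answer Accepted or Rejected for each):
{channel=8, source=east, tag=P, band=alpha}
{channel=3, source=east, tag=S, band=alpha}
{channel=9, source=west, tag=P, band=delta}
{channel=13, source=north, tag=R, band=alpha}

All 'Accepted' examples share one property — source is east — and every 'Rejected' example lacks it.
{channel=8, source=east, tag=P, band=alpha} — source is east, hence Accepted. {channel=3, source=east, tag=S, band=alpha} — source is east, hence Accepted. {channel=9, source=west, tag=P, band=delta} — source is west, hence Rejected. {channel=13, source=north, tag=R, band=alpha} — source is north, hence Rejected.

Accepted, Accepted, Rejected, Rejected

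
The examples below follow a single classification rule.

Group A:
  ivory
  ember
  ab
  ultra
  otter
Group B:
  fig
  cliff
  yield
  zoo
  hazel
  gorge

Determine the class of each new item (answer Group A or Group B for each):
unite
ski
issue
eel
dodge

Comparing the two groups points to one rule — starts with a vowel.
unite — starts with 'u', hence Group A. ski — starts with 's', hence Group B. issue — starts with 'i', hence Group A. eel — starts with 'e', hence Group A. dodge — starts with 'd', hence Group B.

Group A, Group B, Group A, Group A, Group B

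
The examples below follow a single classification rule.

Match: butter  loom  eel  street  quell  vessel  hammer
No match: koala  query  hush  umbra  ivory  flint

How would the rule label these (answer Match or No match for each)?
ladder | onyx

Match, No match

'Match' ⟺ has a double letter.
ladder: Match ('dd' doubled). onyx: No match (no doubled letter).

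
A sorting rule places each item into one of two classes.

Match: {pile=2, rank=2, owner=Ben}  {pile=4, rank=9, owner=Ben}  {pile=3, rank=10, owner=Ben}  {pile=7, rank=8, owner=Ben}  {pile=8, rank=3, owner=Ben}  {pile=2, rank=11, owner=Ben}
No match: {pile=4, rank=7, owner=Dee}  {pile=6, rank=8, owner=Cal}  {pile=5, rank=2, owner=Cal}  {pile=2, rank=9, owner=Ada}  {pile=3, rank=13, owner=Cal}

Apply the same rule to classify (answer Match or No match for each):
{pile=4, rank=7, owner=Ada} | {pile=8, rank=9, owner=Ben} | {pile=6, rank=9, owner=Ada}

No match, Match, No match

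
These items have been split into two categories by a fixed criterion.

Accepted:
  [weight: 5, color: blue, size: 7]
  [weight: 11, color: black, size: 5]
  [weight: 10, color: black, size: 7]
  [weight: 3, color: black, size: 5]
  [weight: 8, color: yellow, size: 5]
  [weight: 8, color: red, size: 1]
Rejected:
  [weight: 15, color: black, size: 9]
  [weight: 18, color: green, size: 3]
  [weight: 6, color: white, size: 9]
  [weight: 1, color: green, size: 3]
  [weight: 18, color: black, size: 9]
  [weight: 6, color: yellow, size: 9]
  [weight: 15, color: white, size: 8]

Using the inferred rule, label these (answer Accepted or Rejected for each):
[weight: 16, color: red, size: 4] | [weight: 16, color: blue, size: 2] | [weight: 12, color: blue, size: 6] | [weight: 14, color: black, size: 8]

The distinguishing property — size ≠ 3 AND size ≤ 7 — holds for all the 'Accepted' cases and none of the 'Rejected' cases.
[weight: 16, color: red, size: 4]: size = 4, satisfies this → Accepted.
[weight: 16, color: blue, size: 2]: size = 2, satisfies this → Accepted.
[weight: 12, color: blue, size: 6]: size = 6, satisfies this → Accepted.
[weight: 14, color: black, size: 8]: size = 8, does not satisfy this → Rejected.

Accepted, Accepted, Accepted, Rejected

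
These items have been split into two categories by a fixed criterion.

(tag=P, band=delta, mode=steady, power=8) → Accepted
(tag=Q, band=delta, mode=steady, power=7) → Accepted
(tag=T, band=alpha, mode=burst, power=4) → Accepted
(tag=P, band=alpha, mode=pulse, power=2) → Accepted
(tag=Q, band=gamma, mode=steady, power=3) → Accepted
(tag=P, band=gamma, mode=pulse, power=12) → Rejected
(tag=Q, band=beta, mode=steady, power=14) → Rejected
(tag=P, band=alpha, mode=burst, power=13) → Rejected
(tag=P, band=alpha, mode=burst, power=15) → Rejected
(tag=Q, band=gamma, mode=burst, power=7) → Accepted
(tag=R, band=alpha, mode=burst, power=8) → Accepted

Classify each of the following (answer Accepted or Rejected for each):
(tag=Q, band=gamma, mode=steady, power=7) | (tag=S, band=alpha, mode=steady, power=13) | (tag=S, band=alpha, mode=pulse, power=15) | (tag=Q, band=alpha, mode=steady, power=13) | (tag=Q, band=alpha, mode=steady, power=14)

Rule: power ≤ 8. This holds for each 'Accepted' example and fails for each 'Rejected' one.
(tag=Q, band=gamma, mode=steady, power=7): power = 7 — passes, so Accepted. (tag=S, band=alpha, mode=steady, power=13): power = 13 — lacks this property, so Rejected. (tag=S, band=alpha, mode=pulse, power=15): power = 15 — lacks this property, so Rejected. (tag=Q, band=alpha, mode=steady, power=13): power = 13 — lacks this property, so Rejected. (tag=Q, band=alpha, mode=steady, power=14): power = 14 — lacks this property, so Rejected.

Accepted, Rejected, Rejected, Rejected, Rejected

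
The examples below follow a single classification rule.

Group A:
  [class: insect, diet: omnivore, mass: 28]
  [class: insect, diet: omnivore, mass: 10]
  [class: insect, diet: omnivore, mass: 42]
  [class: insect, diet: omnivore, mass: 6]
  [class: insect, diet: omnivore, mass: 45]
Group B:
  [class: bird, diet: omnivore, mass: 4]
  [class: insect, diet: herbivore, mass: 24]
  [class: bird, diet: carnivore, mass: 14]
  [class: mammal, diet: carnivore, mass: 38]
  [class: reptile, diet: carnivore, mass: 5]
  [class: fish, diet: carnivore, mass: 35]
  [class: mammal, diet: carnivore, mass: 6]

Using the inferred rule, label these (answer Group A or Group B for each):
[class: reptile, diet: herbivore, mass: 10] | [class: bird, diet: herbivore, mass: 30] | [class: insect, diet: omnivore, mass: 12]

Rule: diet is omnivore AND class is insect. This holds for each 'Group A' example and fails for each 'Group B' one.
Group B: [class: reptile, diet: herbivore, mass: 10], since diet is herbivore, class is reptile.
Group B: [class: bird, diet: herbivore, mass: 30], since diet is herbivore, class is bird.
Group A: [class: insect, diet: omnivore, mass: 12], since diet is omnivore, class is insect.

Group B, Group B, Group A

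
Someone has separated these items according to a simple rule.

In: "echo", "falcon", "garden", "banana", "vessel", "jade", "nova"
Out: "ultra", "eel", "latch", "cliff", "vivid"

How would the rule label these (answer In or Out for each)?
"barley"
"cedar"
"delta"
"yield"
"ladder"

In, Out, Out, Out, In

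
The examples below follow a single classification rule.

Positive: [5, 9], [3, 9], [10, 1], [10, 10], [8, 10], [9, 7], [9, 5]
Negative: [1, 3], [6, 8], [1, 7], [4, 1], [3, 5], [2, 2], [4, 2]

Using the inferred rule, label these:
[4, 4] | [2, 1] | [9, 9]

'Positive' ⟺ max ≥ 9.
[4, 4] — max 4, hence Negative. [2, 1] — max 2, hence Negative. [9, 9] — max 9, hence Positive.

Negative, Negative, Positive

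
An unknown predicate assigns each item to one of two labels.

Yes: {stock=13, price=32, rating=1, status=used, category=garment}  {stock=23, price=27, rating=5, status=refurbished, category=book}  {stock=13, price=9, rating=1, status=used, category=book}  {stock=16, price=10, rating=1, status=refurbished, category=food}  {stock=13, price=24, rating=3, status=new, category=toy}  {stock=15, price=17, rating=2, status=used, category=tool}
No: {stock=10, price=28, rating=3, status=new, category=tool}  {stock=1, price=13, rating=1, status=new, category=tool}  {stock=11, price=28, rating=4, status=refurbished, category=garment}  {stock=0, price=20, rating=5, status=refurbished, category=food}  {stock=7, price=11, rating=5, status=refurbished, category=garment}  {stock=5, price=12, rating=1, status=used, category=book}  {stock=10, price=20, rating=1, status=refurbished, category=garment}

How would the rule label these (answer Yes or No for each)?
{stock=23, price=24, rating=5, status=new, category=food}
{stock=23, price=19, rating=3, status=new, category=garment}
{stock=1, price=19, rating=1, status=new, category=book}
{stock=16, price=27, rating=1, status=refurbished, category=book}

The common property of the 'Yes' items is: stock ≥ 13. No 'No' item has it.
{stock=23, price=24, rating=5, status=new, category=food}: stock = 23, meets the rule → Yes. {stock=23, price=19, rating=3, status=new, category=garment}: stock = 23, meets the rule → Yes. {stock=1, price=19, rating=1, status=new, category=book}: stock = 1, does not satisfy this → No. {stock=16, price=27, rating=1, status=refurbished, category=book}: stock = 16, meets the rule → Yes.

Yes, Yes, No, Yes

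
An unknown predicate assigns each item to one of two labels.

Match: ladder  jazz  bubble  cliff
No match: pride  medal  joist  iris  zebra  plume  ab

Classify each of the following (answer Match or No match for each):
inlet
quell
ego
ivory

No match, Match, No match, No match

The distinguishing property — has a double letter — holds for all the 'Match' cases and none of the 'No match' cases.
inlet: No match (no doubled letter). quell: Match ('ll' doubled). ego: No match (no doubled letter). ivory: No match (no doubled letter).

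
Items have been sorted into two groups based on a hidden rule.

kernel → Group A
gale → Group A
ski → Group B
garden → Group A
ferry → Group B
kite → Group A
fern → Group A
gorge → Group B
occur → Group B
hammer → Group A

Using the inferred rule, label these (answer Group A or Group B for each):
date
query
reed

Group A, Group B, Group A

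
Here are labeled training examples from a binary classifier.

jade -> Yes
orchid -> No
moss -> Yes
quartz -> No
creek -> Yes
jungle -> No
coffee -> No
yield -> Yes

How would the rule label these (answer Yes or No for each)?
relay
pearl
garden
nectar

Yes, Yes, No, No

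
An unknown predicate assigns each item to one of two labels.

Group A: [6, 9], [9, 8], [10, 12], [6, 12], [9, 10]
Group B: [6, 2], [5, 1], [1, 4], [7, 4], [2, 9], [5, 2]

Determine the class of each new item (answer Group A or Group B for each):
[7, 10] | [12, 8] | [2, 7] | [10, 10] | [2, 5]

Group A, Group A, Group B, Group A, Group B

'Group A' ⟺ sum ≥ 15.
[7, 10] — 7+10 = 17, hence Group A.
[12, 8] — 12+8 = 20, hence Group A.
[2, 7] — 2+7 = 9, hence Group B.
[10, 10] — 10+10 = 20, hence Group A.
[2, 5] — 2+5 = 7, hence Group B.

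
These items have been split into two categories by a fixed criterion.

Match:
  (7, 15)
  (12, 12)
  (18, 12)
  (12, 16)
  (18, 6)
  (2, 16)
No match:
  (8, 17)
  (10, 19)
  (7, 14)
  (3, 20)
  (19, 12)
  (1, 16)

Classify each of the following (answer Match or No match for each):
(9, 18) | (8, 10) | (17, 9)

The common property of the 'Match' items is: sum is even. No 'No match' item has it.
(9, 18) — 9+18 = 27, hence No match. (8, 10) — 8+10 = 18, hence Match. (17, 9) — 17+9 = 26, hence Match.

No match, Match, Match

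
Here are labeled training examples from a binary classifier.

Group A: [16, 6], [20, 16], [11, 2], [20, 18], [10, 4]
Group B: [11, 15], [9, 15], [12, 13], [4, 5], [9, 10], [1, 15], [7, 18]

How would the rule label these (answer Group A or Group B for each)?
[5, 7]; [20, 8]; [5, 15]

Group B, Group A, Group B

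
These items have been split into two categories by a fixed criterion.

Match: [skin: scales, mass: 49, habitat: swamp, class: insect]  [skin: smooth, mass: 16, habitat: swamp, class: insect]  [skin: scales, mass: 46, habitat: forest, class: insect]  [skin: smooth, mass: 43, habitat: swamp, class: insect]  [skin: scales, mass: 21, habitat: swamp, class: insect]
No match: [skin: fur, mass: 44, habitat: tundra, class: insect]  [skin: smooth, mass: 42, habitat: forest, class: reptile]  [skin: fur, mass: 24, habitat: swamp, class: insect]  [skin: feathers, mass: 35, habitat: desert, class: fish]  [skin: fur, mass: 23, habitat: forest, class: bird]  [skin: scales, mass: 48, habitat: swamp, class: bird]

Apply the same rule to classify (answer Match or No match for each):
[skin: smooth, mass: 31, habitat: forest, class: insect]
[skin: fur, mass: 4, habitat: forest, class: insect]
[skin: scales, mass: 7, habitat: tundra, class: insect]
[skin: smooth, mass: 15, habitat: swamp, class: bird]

Every 'Match' example satisfies: class is insect AND skin is not fur. None of the 'No match' examples do.
[skin: smooth, mass: 31, habitat: forest, class: insect]: class is insect, skin is smooth, qualifies → Match. [skin: fur, mass: 4, habitat: forest, class: insect]: class is insect, skin is fur, doesn't match → No match. [skin: scales, mass: 7, habitat: tundra, class: insect]: class is insect, skin is scales, qualifies → Match. [skin: smooth, mass: 15, habitat: swamp, class: bird]: class is bird, skin is smooth, doesn't match → No match.

Match, No match, Match, No match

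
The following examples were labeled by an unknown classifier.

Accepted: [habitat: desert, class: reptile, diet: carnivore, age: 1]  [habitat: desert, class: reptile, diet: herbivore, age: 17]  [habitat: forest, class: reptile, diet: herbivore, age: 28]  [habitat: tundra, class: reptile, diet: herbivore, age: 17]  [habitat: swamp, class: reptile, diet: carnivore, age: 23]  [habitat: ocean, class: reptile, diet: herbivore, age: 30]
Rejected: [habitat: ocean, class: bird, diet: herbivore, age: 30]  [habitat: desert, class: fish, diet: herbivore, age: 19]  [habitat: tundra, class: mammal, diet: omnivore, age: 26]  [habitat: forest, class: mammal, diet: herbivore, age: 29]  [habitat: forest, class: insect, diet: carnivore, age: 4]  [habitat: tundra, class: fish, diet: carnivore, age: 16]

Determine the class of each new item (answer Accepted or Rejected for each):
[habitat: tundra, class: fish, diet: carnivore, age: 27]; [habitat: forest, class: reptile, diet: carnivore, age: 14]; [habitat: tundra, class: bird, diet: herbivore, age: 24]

Checking candidate rules against both groups, what survives is: class is reptile.
[habitat: tundra, class: fish, diet: carnivore, age: 27]: class is fish, fails the rule → Rejected.
[habitat: forest, class: reptile, diet: carnivore, age: 14]: class is reptile, satisfies this → Accepted.
[habitat: tundra, class: bird, diet: herbivore, age: 24]: class is bird, fails the rule → Rejected.

Rejected, Accepted, Rejected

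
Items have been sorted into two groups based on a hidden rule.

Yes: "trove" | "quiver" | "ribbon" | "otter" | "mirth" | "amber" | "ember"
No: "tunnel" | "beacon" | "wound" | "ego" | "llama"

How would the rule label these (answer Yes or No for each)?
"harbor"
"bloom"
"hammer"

A rule that fits every label: contains 'r' — true of each 'Yes' example, false of each 'No' one.
"harbor" → has 'r' → Yes.
"bloom" → no 'r' → No.
"hammer" → has 'r' → Yes.

Yes, No, Yes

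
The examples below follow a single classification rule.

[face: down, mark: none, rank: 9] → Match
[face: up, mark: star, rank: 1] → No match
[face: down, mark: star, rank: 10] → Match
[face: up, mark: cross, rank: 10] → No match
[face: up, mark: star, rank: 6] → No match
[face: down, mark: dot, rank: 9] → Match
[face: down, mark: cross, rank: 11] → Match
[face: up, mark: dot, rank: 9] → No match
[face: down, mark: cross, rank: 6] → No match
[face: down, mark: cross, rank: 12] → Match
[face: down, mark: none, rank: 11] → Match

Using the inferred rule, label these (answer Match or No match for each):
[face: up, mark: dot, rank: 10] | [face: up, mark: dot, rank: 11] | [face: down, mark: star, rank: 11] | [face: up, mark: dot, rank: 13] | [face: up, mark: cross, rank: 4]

No match, No match, Match, No match, No match

All 'Match' examples share one property — face is down AND rank ≥ 9 — and every 'No match' example lacks it.
[face: up, mark: dot, rank: 10]: No match (face is up, rank = 10).
[face: up, mark: dot, rank: 11]: No match (face is up, rank = 11).
[face: down, mark: star, rank: 11]: Match (face is down, rank = 11).
[face: up, mark: dot, rank: 13]: No match (face is up, rank = 13).
[face: up, mark: cross, rank: 4]: No match (face is up, rank = 4).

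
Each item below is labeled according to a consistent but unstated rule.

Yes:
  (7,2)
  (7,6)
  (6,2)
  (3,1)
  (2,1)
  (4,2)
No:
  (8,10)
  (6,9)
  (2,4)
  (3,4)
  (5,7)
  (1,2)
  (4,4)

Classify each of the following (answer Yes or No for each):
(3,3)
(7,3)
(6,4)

No, Yes, Yes

Checking candidate rules against both groups, what survives is: first > second.
(3,3): 3 = 3 — does not pass, so No. (7,3): 7 > 3 — qualifies, so Yes. (6,4): 6 > 4 — qualifies, so Yes.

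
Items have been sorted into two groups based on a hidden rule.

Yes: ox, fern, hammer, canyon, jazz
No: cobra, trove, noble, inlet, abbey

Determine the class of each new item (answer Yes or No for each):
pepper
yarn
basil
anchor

Yes, Yes, No, Yes

The common property of the 'Yes' items is: even length. No 'No' item has it.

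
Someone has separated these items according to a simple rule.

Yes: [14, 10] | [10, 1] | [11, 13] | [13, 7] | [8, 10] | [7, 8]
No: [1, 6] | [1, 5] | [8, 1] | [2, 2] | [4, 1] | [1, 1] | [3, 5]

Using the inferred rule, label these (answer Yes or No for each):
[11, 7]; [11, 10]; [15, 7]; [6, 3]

The simplest hypothesis consistent with all the labels is: sum ≥ 11.
[11, 7]: Yes (11+7 = 18).
[11, 10]: Yes (11+10 = 21).
[15, 7]: Yes (15+7 = 22).
[6, 3]: No (6+3 = 9).

Yes, Yes, Yes, No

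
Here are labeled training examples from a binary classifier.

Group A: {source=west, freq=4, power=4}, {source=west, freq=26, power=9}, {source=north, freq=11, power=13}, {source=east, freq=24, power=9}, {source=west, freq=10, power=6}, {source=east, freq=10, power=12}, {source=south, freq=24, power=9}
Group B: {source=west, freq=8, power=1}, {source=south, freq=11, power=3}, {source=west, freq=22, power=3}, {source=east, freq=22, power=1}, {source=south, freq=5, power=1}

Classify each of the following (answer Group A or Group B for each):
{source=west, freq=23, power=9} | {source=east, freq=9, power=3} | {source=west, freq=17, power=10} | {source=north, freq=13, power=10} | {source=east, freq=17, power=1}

'Group A' ⟺ power ≥ 4.
{source=west, freq=23, power=9}: power = 9 — qualifies, so Group A.
{source=east, freq=9, power=3}: power = 3 — doesn't match, so Group B.
{source=west, freq=17, power=10}: power = 10 — qualifies, so Group A.
{source=north, freq=13, power=10}: power = 10 — qualifies, so Group A.
{source=east, freq=17, power=1}: power = 1 — doesn't match, so Group B.

Group A, Group B, Group A, Group A, Group B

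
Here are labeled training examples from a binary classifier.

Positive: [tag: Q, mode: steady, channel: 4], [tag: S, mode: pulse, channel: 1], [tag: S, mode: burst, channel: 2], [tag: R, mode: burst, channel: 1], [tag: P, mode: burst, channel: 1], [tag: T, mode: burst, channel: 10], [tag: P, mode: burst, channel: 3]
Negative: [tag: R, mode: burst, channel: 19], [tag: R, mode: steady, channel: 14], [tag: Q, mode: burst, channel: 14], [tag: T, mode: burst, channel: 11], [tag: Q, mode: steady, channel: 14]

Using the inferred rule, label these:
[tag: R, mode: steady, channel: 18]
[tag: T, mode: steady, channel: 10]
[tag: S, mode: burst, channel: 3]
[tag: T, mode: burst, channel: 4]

Negative, Positive, Positive, Positive

The pattern is that an item is 'Positive' exactly when: channel ≤ 10.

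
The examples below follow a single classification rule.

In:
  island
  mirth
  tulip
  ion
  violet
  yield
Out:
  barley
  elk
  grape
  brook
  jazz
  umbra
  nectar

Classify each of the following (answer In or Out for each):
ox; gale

All 'In' examples share one property — contains 'i' — and every 'Out' example lacks it.
Out: ox, since no 'i'. Out: gale, since no 'i'.

Out, Out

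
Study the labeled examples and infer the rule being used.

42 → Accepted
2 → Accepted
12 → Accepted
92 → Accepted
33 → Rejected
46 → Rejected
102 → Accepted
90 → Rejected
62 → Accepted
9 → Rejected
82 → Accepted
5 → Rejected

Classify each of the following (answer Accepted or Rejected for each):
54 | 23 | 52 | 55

Rejected, Rejected, Accepted, Rejected

One predicate separates the groups cleanly: ends in digit 2.
54 → last digit 4 → Rejected.
23 → last digit 3 → Rejected.
52 → last digit 2 → Accepted.
55 → last digit 5 → Rejected.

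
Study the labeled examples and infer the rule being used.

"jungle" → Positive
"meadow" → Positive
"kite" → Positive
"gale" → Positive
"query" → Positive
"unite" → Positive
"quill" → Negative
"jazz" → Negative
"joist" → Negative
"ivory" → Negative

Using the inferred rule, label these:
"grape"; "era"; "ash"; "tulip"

Positive, Positive, Negative, Negative

Looking at the examples, the only property every 'Positive' case has and every 'Negative' case lacks is: contains 'e'.
"grape" — has 'e', hence Positive. "era" — has 'e', hence Positive. "ash" — no 'e', hence Negative. "tulip" — no 'e', hence Negative.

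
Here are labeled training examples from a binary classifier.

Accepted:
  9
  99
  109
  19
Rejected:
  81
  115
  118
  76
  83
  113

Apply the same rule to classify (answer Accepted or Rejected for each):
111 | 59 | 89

Rejected, Accepted, Accepted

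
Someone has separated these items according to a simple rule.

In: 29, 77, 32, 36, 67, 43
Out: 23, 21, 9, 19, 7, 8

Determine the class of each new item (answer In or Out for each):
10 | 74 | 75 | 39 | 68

Out, In, In, In, In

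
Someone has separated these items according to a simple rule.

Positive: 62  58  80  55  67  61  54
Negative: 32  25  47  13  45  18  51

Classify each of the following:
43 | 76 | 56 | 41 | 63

All 'Positive' examples share one property — at least 54 — and every 'Negative' example lacks it.
43 → 43 < 54 → Negative.
76 → 76 ≥ 54 → Positive.
56 → 56 ≥ 54 → Positive.
41 → 41 < 54 → Negative.
63 → 63 ≥ 54 → Positive.

Negative, Positive, Positive, Negative, Positive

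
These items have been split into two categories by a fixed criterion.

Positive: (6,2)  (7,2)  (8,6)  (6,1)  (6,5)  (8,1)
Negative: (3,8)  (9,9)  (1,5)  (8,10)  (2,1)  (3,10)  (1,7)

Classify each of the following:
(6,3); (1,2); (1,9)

The distinguishing property — first > second AND sum ≥ 6 — holds for all the 'Positive' cases and none of the 'Negative' cases.
Positive: (6,3), since 6 > 3, 6+3 = 9.
Negative: (1,2), since 1 < 2, 1+2 = 3.
Negative: (1,9), since 1 < 9, 1+9 = 10.

Positive, Negative, Negative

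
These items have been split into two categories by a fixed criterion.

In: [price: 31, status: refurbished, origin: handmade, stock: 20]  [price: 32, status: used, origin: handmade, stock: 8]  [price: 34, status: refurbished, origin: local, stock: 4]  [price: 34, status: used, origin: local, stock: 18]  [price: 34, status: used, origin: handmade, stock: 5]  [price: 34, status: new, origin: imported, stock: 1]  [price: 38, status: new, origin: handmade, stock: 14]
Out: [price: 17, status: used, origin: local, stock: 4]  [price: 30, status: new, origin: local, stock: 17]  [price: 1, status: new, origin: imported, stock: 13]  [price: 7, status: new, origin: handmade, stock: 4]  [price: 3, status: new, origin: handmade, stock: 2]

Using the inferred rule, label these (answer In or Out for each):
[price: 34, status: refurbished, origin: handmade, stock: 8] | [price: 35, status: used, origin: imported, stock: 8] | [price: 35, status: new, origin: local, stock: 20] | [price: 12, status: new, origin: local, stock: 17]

In, In, In, Out

The distinguishing property — price ≥ 31 — holds for all the 'In' cases and none of the 'Out' cases.
[price: 34, status: refurbished, origin: handmade, stock: 8] — price = 34, hence In. [price: 35, status: used, origin: imported, stock: 8] — price = 35, hence In. [price: 35, status: new, origin: local, stock: 20] — price = 35, hence In. [price: 12, status: new, origin: local, stock: 17] — price = 12, hence Out.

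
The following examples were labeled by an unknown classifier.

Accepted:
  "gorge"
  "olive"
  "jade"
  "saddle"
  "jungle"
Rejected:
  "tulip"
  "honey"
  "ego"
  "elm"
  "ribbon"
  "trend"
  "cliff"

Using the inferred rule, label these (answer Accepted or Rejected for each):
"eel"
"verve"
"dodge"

Rejected, Accepted, Accepted

The classifier is using: ends with 'e'.
"eel" — ends with 'l', hence Rejected. "verve" — ends with 'e', hence Accepted. "dodge" — ends with 'e', hence Accepted.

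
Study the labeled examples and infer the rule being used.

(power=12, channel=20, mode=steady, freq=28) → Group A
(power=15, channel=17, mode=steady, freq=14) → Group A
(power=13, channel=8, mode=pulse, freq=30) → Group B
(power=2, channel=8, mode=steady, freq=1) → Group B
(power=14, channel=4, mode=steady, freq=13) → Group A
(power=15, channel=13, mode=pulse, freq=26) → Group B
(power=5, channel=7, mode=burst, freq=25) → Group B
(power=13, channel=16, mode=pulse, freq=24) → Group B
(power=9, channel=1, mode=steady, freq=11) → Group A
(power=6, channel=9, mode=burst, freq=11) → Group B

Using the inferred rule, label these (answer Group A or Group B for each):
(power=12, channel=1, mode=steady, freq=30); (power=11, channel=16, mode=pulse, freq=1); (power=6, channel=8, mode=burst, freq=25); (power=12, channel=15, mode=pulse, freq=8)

Rule: mode is steady AND freq ≥ 11. This holds for each 'Group A' example and fails for each 'Group B' one.

Group A, Group B, Group B, Group B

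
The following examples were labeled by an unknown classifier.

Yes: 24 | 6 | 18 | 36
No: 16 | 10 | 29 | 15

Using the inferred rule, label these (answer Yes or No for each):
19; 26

Looking at the examples, the only property every 'Yes' case has and every 'No' case lacks is: multiple of 6.
No: 19, since 19 = 6·3 + 1.
No: 26, since 26 = 6·4 + 2.

No, No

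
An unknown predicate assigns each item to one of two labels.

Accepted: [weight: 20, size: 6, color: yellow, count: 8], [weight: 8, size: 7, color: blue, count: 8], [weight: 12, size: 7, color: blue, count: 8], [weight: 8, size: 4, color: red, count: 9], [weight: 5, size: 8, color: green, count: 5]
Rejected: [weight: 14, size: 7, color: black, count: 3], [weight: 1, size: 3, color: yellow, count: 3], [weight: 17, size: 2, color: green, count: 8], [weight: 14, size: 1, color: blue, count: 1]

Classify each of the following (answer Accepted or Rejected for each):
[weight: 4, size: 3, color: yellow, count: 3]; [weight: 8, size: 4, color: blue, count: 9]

The common property of the 'Accepted' items is: count ≥ 5 AND size ≥ 3. No 'Rejected' item has it.

Rejected, Accepted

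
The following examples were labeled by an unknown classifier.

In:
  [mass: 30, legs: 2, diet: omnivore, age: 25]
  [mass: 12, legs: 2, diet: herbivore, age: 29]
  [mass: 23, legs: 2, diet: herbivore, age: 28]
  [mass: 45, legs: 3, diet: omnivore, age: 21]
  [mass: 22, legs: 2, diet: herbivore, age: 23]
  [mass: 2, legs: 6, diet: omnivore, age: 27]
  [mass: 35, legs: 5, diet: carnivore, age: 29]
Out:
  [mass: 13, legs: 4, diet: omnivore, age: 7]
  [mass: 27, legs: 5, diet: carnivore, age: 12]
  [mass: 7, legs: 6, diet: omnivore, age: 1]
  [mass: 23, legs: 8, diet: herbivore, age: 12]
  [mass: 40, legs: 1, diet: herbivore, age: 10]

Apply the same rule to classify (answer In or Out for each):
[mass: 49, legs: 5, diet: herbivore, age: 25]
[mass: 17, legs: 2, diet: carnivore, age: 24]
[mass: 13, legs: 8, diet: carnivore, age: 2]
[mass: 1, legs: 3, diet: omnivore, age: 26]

The pattern is that an item is 'In' exactly when: age ≥ 21.
In: [mass: 49, legs: 5, diet: herbivore, age: 25], since age = 25. In: [mass: 17, legs: 2, diet: carnivore, age: 24], since age = 24. Out: [mass: 13, legs: 8, diet: carnivore, age: 2], since age = 2. In: [mass: 1, legs: 3, diet: omnivore, age: 26], since age = 26.

In, In, Out, In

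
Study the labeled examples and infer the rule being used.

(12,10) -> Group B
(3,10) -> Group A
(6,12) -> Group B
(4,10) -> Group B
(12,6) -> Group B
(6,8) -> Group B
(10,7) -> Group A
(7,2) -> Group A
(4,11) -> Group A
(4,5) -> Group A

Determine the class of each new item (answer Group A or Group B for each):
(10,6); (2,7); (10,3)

Group B, Group A, Group A

The common property of the 'Group A' items is: sum is odd. No 'Group B' item has it.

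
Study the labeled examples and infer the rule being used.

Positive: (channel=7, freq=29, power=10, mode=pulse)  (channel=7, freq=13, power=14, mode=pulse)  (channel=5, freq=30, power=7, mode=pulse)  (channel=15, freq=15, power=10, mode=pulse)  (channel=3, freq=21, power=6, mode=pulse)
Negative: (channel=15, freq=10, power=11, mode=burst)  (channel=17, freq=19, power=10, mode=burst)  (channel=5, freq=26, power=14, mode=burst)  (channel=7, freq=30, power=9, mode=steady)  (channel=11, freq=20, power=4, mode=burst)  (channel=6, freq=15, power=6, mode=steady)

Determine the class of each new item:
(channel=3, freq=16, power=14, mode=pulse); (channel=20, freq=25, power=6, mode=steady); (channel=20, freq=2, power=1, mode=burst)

One predicate separates the groups cleanly: mode is pulse.
(channel=3, freq=16, power=14, mode=pulse) → mode is pulse → Positive. (channel=20, freq=25, power=6, mode=steady) → mode is steady → Negative. (channel=20, freq=2, power=1, mode=burst) → mode is burst → Negative.

Positive, Negative, Negative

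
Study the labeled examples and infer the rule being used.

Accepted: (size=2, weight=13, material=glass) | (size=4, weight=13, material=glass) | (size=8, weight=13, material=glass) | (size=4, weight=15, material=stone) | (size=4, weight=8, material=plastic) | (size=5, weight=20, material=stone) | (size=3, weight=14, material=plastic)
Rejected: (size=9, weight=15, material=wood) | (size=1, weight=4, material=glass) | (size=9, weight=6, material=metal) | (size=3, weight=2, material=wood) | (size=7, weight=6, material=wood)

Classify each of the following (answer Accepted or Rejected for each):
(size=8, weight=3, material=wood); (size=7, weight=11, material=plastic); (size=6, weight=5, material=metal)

Rejected, Accepted, Rejected

Every 'Accepted' example satisfies: weight ≥ 8 AND size ≤ 8. None of the 'Rejected' examples do.
(size=8, weight=3, material=wood) → weight = 3, size = 8 → Rejected.
(size=7, weight=11, material=plastic) → weight = 11, size = 7 → Accepted.
(size=6, weight=5, material=metal) → weight = 5, size = 6 → Rejected.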